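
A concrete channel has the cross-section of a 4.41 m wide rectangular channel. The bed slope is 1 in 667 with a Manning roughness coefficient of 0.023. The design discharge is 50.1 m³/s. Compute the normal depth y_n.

y_n = 5.07 m

Manning's equation rearranged: A R^(2/3) = nQ / (1·√S) = 0.023 × 50.1 / (√0.001499) = 29.76.
At y = 4.03 m: A R^(2/3) = 22.51 — too small.
At y = 5.07 m: A R^(2/3) = 29.77 — close enough.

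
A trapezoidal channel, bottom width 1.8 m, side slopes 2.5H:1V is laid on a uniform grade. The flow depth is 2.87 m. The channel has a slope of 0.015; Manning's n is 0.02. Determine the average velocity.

With bottom width b = 1.8 m and side slope z = 2.5: A = (b + zy)y = (1.8 + 2.5×2.87)×2.87 = 25.76 m²; P = b + 2y√(1+z²) = 1.8 + 2×2.87×2.693 = 17.26 m.
Hydraulic radius R = A/P = 25.76/17.26 = 1.493 m.
From Manning's equation, V = (1/n) R^(2/3) S^(1/2) = (1/0.02) × 1.493^(2/3) × 0.015^(1/2) = 8 m/s.

V = 8 m/s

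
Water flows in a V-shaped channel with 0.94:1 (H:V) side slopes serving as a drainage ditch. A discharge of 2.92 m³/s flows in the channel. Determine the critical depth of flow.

y_c = 1.14 m

At critical depth, Q² T / (g A³) = 1, i.e. A³/T = Q²/g = 2.92²/9.81 = 0.8692.
Try y = 1.45 m: A³/T = 2.832 — too large.
Try y = 0.814 m: A³/T = 0.1579 — too small.
Try y = 1.14 m: A³/T = 0.8506 — close enough.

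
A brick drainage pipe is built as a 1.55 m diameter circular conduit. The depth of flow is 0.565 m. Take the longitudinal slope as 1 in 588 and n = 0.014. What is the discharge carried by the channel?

Q = 0.838 m³/s

For a circular section of diameter D = 1.55 m at depth y = 0.565 m, the central angle is θ = 2 arccos(1 − 2y/D) = 2.593 rad. Then A = (D²/8)(θ − sin θ) = 0.622 m² and P = Dθ/2 = 2.009 m.
Hydraulic radius R = A/P = 0.622/2.009 = 0.3095 m.
Manning's equation: Q = (1/n) A R^(2/3) S^(1/2) = (1/0.014) × 0.622 × 0.3095^(2/3) × 0.001701^(1/2) = 0.838 m³/s.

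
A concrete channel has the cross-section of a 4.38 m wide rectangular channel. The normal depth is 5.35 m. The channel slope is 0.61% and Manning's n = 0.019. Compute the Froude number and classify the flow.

Flow area A = b·y = 4.38 × 5.35 = 23.43 m². Wetted perimeter P = b + 2y = 4.38 + 2×5.35 = 15.08 m.
Hydraulic radius R = A/P = 23.43/15.08 = 1.554 m.
V = (1/n) R^(2/3) √S = (1/0.019) × 1.554^(2/3) × √0.0061 = 5.515 m/s. Hydraulic depth D_h = A/T = 23.43/4.38 = 5.35 m.
Froude number Fr = V/√(g·D_h) = 5.515/√(9.81×5.35) = 0.761, which is less than 1, so the flow is subcritical.

subcritical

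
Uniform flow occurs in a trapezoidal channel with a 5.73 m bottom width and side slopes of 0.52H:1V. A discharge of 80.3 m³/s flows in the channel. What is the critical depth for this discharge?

y_c = 2.51 m

At critical depth, Q² T / (g A³) = 1, i.e. A³/T = Q²/g = 80.3²/9.81 = 657.3.
At y = 2.96 m: A³/T = 1131 — too large.
At y = 2.51 m: A³/T = 660.2 — matches.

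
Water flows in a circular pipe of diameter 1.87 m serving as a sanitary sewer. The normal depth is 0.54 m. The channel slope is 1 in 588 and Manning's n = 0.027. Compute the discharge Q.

Q = 0.46 m³/s

For a circular section of diameter D = 1.87 m at depth y = 0.54 m, the central angle is θ = 2 arccos(1 − 2y/D) = 2.269 rad. Then A = (D²/8)(θ − sin θ) = 0.6572 m² and P = Dθ/2 = 2.122 m.
Hydraulic radius R = A/P = 0.6572/2.122 = 0.3097 m.
Manning's equation: Q = (1/n) A R^(2/3) S^(1/2) = (1/0.027) × 0.6572 × 0.3097^(2/3) × 0.001701^(1/2) = 0.46 m³/s.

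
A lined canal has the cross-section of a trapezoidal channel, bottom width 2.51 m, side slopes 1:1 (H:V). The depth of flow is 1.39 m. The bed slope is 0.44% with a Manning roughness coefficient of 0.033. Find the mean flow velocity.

With bottom width b = 2.51 m and side slope z = 1: A = (b + zy)y = (2.51 + 1×1.39)×1.39 = 5.421 m²; P = b + 2y√(1+z²) = 2.51 + 2×1.39×1.414 = 6.442 m.
Hydraulic radius R = A/P = 5.421/6.442 = 0.8416 m.
From Manning's equation, V = (1/n) R^(2/3) S^(1/2) = (1/0.033) × 0.8416^(2/3) × 0.0044^(1/2) = 1.79 m/s.

V = 1.79 m/s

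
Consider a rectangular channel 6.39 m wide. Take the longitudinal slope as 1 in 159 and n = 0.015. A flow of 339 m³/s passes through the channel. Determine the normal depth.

Manning's equation rearranged: A R^(2/3) = nQ / (1·√S) = 0.015 × 339 / (√0.006289) = 64.12.
Trying y = 4.65 m: A R^(2/3) = 45.48 — too small.
Trying y = 7.75 m: A R^(2/3) = 85.34 — too large.
Trying y = 6.12 m: A R^(2/3) = 64.11 — matches.

y_n = 6.12 m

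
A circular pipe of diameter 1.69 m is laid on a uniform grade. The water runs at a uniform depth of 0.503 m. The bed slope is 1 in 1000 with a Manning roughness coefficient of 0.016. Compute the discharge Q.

Q = 0.481 m³/s

For a circular section of diameter D = 1.69 m at depth y = 0.503 m, the central angle is θ = 2 arccos(1 − 2y/D) = 2.308 rad. Then A = (D²/8)(θ − sin θ) = 0.5598 m² and P = Dθ/2 = 1.95 m.
Hydraulic radius R = A/P = 0.5598/1.95 = 0.287 m.
Manning's equation: Q = (1/n) A R^(2/3) S^(1/2) = (1/0.016) × 0.5598 × 0.287^(2/3) × 0.001^(1/2) = 0.481 m³/s.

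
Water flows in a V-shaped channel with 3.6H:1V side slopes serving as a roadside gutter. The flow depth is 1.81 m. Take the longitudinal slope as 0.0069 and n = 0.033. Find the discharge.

For a triangular section with side slope z = 3.6: A = zy² = 3.6×1.81² = 11.79 m²; P = 2y√(1+z²) = 2×1.81×3.736 = 13.53 m.
Hydraulic radius R = A/P = 11.79/13.53 = 0.872 m.
Manning's equation: Q = (1/n) A R^(2/3) S^(1/2) = (1/0.033) × 11.79 × 0.872^(2/3) × 0.0069^(1/2) = 27.1 m³/s.

Q = 27.1 m³/s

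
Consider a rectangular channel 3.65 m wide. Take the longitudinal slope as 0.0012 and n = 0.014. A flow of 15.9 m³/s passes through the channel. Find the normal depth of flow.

y_n = 1.86 m

Manning's equation rearranged: A R^(2/3) = nQ / (1·√S) = 0.014 × 15.9 / (√0.0012) = 6.426.
At y = 2.18 m: A R^(2/3) = 7.922 — too large.
At y = 1.27 m: A R^(2/3) = 3.823 — too small.
At y = 1.86 m: A R^(2/3) = 6.427 — close enough.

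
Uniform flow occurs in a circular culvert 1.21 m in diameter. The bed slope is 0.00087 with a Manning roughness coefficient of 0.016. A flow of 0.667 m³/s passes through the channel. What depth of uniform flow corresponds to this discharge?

y_n = 0.745 m

Manning's equation rearranged: A R^(2/3) = nQ / (1·√S) = 0.016 × 0.667 / (√0.00087) = 0.3618.
At y = 0.654 m: A R^(2/3) = 0.295 — low.
At y = 0.87 m: A R^(2/3) = 0.449 — high.
At y = 0.745 m: A R^(2/3) = 0.362 — matches.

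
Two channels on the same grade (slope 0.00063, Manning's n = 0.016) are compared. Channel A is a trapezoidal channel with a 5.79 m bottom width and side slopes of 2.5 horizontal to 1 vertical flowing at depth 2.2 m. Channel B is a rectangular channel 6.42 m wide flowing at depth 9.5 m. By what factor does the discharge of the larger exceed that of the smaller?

Channel A: With bottom width b = 5.79 m and side slope z = 2.5: A = (b + zy)y = (5.79 + 2.5×2.2)×2.2 = 24.84 m²; P = b + 2y√(1+z²) = 5.79 + 2×2.2×2.693 = 17.64 m. Hydraulic radius R = A/P = 24.84/17.64 = 1.408 m. Q_A = (1/0.016)·24.84·1.408^(2/3)·√0.00063 = 48.95 m³/s.
Channel B: Flow area A = b·y = 6.42 × 9.5 = 60.99 m². Wetted perimeter P = b + 2y = 6.42 + 2×9.5 = 25.42 m. Hydraulic radius R = A/P = 60.99/25.42 = 2.399 m. Q_B = (1/0.016)·60.99·2.399^(2/3)·√0.00063 = 171.5 m³/s.
The larger discharge is 171.5 m³/s and the smaller is 48.95 m³/s; the ratio is 3.5.

3.5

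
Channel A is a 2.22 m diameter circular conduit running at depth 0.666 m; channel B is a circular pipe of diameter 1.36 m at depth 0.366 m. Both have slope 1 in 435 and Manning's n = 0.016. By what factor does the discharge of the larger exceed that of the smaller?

4.57

Channel A: For a circular section of diameter D = 2.22 m at depth y = 0.666 m, the central angle is θ = 2 arccos(1 − 2y/D) = 2.319 rad. Then A = (D²/8)(θ − sin θ) = 0.9767 m² and P = Dθ/2 = 2.574 m. Hydraulic radius R = A/P = 0.9767/2.574 = 0.3795 m. Q_A = (1/0.016)·0.9767·0.3795^(2/3)·√0.002299 = 1.534 m³/s.
Channel B: For a circular section of diameter D = 1.36 m at depth y = 0.366 m, the central angle is θ = 2 arccos(1 − 2y/D) = 2.182 rad. Then A = (D²/8)(θ − sin θ) = 0.315 m² and P = Dθ/2 = 1.484 m. Hydraulic radius R = A/P = 0.315/1.484 = 0.2123 m. Q_B = (1/0.016)·0.315·0.2123^(2/3)·√0.002299 = 0.336 m³/s.
The larger discharge is 1.534 m³/s and the smaller is 0.336 m³/s; the ratio is 4.57.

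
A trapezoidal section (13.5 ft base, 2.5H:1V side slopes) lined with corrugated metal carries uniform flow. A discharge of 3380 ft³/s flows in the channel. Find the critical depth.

y_c = 7.97 ft

At critical depth, Q² T / (g A³) = 1, i.e. A³/T = Q²/g = 3380²/32.2 = 354800.
Try y = 6.7 ft: A³/T = 177100 — short.
Try y = 10 ft: A³/T = 898700 — over.
Try y = 7.97 ft: A³/T = 354400 — matches.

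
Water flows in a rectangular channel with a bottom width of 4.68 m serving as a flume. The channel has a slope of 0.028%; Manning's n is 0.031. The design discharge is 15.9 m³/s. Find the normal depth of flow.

y_n = 4.68 m

Manning's equation rearranged: A R^(2/3) = nQ / (1·√S) = 0.031 × 15.9 / (√0.00028) = 29.46.
Trying y = 5.24 m: A R^(2/3) = 33.79 — high.
Trying y = 3.64 m: A R^(2/3) = 21.57 — low.
Trying y = 4.68 m: A R^(2/3) = 29.46 — close enough.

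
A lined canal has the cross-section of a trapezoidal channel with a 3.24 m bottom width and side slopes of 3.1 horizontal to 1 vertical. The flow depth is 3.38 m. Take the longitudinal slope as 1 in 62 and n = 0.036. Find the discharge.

With bottom width b = 3.24 m and side slope z = 3.1: A = (b + zy)y = (3.24 + 3.1×3.38)×3.38 = 46.37 m²; P = b + 2y√(1+z²) = 3.24 + 2×3.38×3.257 = 25.26 m.
Hydraulic radius R = A/P = 46.37/25.26 = 1.836 m.
Manning's equation: Q = (1/n) A R^(2/3) S^(1/2) = (1/0.036) × 46.37 × 1.836^(2/3) × 0.01613^(1/2) = 245 m³/s.

Q = 245 m³/s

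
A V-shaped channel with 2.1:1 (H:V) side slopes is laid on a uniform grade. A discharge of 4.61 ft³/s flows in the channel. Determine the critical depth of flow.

At critical depth, Q² T / (g A³) = 1, i.e. A³/T = Q²/g = 4.61²/32.2 = 0.66.
At y = 0.852 ft: A³/T = 0.9899 — high.
At y = 0.564 ft: A³/T = 0.1258 — low.
At y = 0.786 ft: A³/T = 0.6615 — matches.

y_c = 0.786 ft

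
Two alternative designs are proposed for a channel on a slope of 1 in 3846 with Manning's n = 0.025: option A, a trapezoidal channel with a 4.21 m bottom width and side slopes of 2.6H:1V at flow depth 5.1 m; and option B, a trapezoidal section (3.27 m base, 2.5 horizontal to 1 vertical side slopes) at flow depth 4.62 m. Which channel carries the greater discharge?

channel A

Channel A: With bottom width b = 4.21 m and side slope z = 2.6: A = (b + zy)y = (4.21 + 2.6×5.1)×5.1 = 89.1 m²; P = b + 2y√(1+z²) = 4.21 + 2×5.1×2.786 = 32.62 m. Hydraulic radius R = A/P = 89.1/32.62 = 2.731 m. Q_A = (1/0.025)·89.1·2.731^(2/3)·√0.00026 = 112.3 m³/s.
Channel B: With bottom width b = 3.27 m and side slope z = 2.5: A = (b + zy)y = (3.27 + 2.5×4.62)×4.62 = 68.47 m²; P = b + 2y√(1+z²) = 3.27 + 2×4.62×2.693 = 28.15 m. Hydraulic radius R = A/P = 68.47/28.15 = 2.432 m. Q_B = (1/0.025)·68.47·2.432^(2/3)·√0.00026 = 79.87 m³/s.
Q_A = 112.3 m³/s vs Q_B = 79.87 m³/s, so channel A carries more.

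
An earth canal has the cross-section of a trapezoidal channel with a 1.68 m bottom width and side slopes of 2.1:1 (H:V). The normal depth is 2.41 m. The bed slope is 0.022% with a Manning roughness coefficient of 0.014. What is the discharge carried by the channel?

With bottom width b = 1.68 m and side slope z = 2.1: A = (b + zy)y = (1.68 + 2.1×2.41)×2.41 = 16.25 m²; P = b + 2y√(1+z²) = 1.68 + 2×2.41×2.326 = 12.89 m.
Hydraulic radius R = A/P = 16.25/12.89 = 1.26 m.
Manning's equation: Q = (1/n) A R^(2/3) S^(1/2) = (1/0.014) × 16.25 × 1.26^(2/3) × 0.00022^(1/2) = 20.1 m³/s.

Q = 20.1 m³/s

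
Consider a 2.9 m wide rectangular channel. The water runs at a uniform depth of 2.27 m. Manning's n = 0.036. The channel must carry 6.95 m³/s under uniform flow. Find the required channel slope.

Flow area A = b·y = 2.9 × 2.27 = 6.583 m². Wetted perimeter P = b + 2y = 2.9 + 2×2.27 = 7.44 m.
Hydraulic radius R = A/P = 6.583/7.44 = 0.8848 m.
From Manning's equation, S = [nQ / (1 A R^(2/3))]² = [0.036 × 6.95 / (1 × 6.583 × 0.8848^(2/3))]² = 0.0017.

S = 0.0017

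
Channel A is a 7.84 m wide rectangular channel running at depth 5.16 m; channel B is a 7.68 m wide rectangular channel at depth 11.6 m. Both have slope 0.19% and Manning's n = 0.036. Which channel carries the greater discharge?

Channel A: Flow area A = b·y = 7.84 × 5.16 = 40.45 m². Wetted perimeter P = b + 2y = 7.84 + 2×5.16 = 18.16 m. Hydraulic radius R = A/P = 40.45/18.16 = 2.228 m. Q_A = (1/0.036)·40.45·2.228^(2/3)·√0.0019 = 83.55 m³/s.
Channel B: Flow area A = b·y = 7.68 × 11.6 = 89.09 m². Wetted perimeter P = b + 2y = 7.68 + 2×11.6 = 30.88 m. Hydraulic radius R = A/P = 89.09/30.88 = 2.885 m. Q_B = (1/0.036)·89.09·2.885^(2/3)·√0.0019 = 218.6 m³/s.
Q_A = 83.55 m³/s vs Q_B = 218.6 m³/s, so channel B carries more.

channel B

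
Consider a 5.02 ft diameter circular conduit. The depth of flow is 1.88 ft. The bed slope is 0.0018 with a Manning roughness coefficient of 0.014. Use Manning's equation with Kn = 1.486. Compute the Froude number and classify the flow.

subcritical

For a circular section of diameter D = 5.02 ft at depth y = 1.88 ft, the central angle is θ = 2 arccos(1 − 2y/D) = 2.634 rad. Then A = (D²/8)(θ − sin θ) = 6.767 ft² and P = Dθ/2 = 6.612 ft.
Hydraulic radius R = A/P = 6.767/6.612 = 1.023 ft.
V = (1.486/n) R^(2/3) √S = (1.486/0.014) × 1.023^(2/3) × √0.0018 = 4.574 ft/s. Hydraulic depth D_h = A/T = 6.767/4.859 = 1.393 ft.
Froude number Fr = V/√(g·D_h) = 4.574/√(32.2×1.393) = 0.683, which is less than 1, so the flow is subcritical.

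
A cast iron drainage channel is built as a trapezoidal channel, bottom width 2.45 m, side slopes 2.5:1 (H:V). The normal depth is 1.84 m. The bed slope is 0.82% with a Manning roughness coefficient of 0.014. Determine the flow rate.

With bottom width b = 2.45 m and side slope z = 2.5: A = (b + zy)y = (2.45 + 2.5×1.84)×1.84 = 12.97 m²; P = b + 2y√(1+z²) = 2.45 + 2×1.84×2.693 = 12.36 m.
Hydraulic radius R = A/P = 12.97/12.36 = 1.05 m.
Manning's equation: Q = (1/n) A R^(2/3) S^(1/2) = (1/0.014) × 12.97 × 1.05^(2/3) × 0.0082^(1/2) = 86.7 m³/s.

Q = 86.7 m³/s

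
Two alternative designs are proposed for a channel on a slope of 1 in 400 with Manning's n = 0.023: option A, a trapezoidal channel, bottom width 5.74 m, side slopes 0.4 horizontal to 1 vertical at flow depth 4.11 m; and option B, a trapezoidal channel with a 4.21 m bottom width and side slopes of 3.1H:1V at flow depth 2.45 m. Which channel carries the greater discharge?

channel A

Channel A: With bottom width b = 5.74 m and side slope z = 0.4: A = (b + zy)y = (5.74 + 0.4×4.11)×4.11 = 30.35 m²; P = b + 2y√(1+z²) = 5.74 + 2×4.11×1.077 = 14.59 m. Hydraulic radius R = A/P = 30.35/14.59 = 2.08 m. Q_A = (1/0.023)·30.35·2.08^(2/3)·√0.0025 = 107.5 m³/s.
Channel B: With bottom width b = 4.21 m and side slope z = 3.1: A = (b + zy)y = (4.21 + 3.1×2.45)×2.45 = 28.92 m²; P = b + 2y√(1+z²) = 4.21 + 2×2.45×3.257 = 20.17 m. Hydraulic radius R = A/P = 28.92/20.17 = 1.434 m. Q_B = (1/0.023)·28.92·1.434^(2/3)·√0.0025 = 79.95 m³/s.
Q_A = 107.5 m³/s vs Q_B = 79.95 m³/s, so channel A carries more.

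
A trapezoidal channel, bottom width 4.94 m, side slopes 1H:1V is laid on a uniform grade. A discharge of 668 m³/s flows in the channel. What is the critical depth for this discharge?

At critical depth, Q² T / (g A³) = 1, i.e. A³/T = Q²/g = 668²/9.81 = 45490.
At y = 5.51 m: A³/T = 11960 — short.
At y = 9.46 m: A³/T = 105900 — over.
At y = 7.71 m: A³/T = 45570 — close enough.

y_c = 7.71 m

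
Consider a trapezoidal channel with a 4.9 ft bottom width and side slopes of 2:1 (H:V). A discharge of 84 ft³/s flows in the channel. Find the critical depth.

At critical depth, Q² T / (g A³) = 1, i.e. A³/T = Q²/g = 84²/32.2 = 219.1.
Try y = 1.89 ft: A³/T = 354.3 — too large.
Try y = 1.28 ft: A³/T = 86.89 — too small.
Try y = 1.66 ft: A³/T = 220.2 — matches.

y_c = 1.66 ft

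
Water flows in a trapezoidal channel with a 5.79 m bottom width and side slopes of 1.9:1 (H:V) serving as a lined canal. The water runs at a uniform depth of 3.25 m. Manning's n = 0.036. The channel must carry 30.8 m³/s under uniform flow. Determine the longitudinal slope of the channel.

With bottom width b = 5.79 m and side slope z = 1.9: A = (b + zy)y = (5.79 + 1.9×3.25)×3.25 = 38.89 m²; P = b + 2y√(1+z²) = 5.79 + 2×3.25×2.147 = 19.75 m.
Hydraulic radius R = A/P = 38.89/19.75 = 1.969 m.
From Manning's equation, S = [nQ / (1 A R^(2/3))]² = [0.036 × 30.8 / (1 × 38.89 × 1.969^(2/3))]² = 0.000329.

S = 0.000329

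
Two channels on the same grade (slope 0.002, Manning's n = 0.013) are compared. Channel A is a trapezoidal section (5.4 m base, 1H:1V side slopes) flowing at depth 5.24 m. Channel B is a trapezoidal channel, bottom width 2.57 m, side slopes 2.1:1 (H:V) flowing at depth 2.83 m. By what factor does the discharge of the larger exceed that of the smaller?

3.43

Channel A: With bottom width b = 5.4 m and side slope z = 1: A = (b + zy)y = (5.4 + 1×5.24)×5.24 = 55.75 m²; P = b + 2y√(1+z²) = 5.4 + 2×5.24×1.414 = 20.22 m. Hydraulic radius R = A/P = 55.75/20.22 = 2.757 m. Q_A = (1/0.013)·55.75·2.757^(2/3)·√0.002 = 377.1 m³/s.
Channel B: With bottom width b = 2.57 m and side slope z = 2.1: A = (b + zy)y = (2.57 + 2.1×2.83)×2.83 = 24.09 m²; P = b + 2y√(1+z²) = 2.57 + 2×2.83×2.326 = 15.73 m. Hydraulic radius R = A/P = 24.09/15.73 = 1.531 m. Q_B = (1/0.013)·24.09·1.531^(2/3)·√0.002 = 110.1 m³/s.
The larger discharge is 377.1 m³/s and the smaller is 110.1 m³/s; the ratio is 3.43.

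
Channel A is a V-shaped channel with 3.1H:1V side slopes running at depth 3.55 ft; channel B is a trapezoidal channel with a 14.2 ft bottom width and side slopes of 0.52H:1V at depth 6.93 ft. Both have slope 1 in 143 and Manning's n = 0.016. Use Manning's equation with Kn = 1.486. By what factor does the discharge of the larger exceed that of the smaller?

Channel A: For a triangular section with side slope z = 3.1: A = zy² = 3.1×3.55² = 39.07 ft²; P = 2y√(1+z²) = 2×3.55×3.257 = 23.13 ft. Hydraulic radius R = A/P = 39.07/23.13 = 1.689 ft. Q_A = (1.486/0.016)·39.07·1.689^(2/3)·√0.006993 = 430.4 ft³/s.
Channel B: With bottom width b = 14.2 ft and side slope z = 0.52: A = (b + zy)y = (14.2 + 0.52×6.93)×6.93 = 123.4 ft²; P = b + 2y√(1+z²) = 14.2 + 2×6.93×1.127 = 29.82 ft. Hydraulic radius R = A/P = 123.4/29.82 = 4.137 ft. Q_B = (1.486/0.016)·123.4·4.137^(2/3)·√0.006993 = 2470 ft³/s.
The larger discharge is 2470 ft³/s and the smaller is 430.4 ft³/s; the ratio is 5.74.

5.74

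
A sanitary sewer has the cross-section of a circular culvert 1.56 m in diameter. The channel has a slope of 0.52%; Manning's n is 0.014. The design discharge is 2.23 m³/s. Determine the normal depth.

y_n = 0.709 m

Manning's equation rearranged: A R^(2/3) = nQ / (1·√S) = 0.014 × 2.23 / (√0.0052) = 0.4329.
At y = 0.56 m: A R^(2/3) = 0.2813 — low.
At y = 0.844 m: A R^(2/3) = 0.5818 — high.
At y = 0.709 m: A R^(2/3) = 0.4325 — ≈ 0.4329.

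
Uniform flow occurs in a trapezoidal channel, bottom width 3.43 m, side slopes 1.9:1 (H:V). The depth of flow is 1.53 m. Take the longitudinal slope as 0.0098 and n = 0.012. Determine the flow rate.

Q = 78.4 m³/s

With bottom width b = 3.43 m and side slope z = 1.9: A = (b + zy)y = (3.43 + 1.9×1.53)×1.53 = 9.696 m²; P = b + 2y√(1+z²) = 3.43 + 2×1.53×2.147 = 10 m.
Hydraulic radius R = A/P = 9.696/10 = 0.9696 m.
Manning's equation: Q = (1/n) A R^(2/3) S^(1/2) = (1/0.012) × 9.696 × 0.9696^(2/3) × 0.0098^(1/2) = 78.4 m³/s.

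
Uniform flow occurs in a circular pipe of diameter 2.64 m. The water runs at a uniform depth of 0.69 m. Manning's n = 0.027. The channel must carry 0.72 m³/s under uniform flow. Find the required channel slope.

S = 0.000981

For a circular section of diameter D = 2.64 m at depth y = 0.69 m, the central angle is θ = 2 arccos(1 − 2y/D) = 2.146 rad. Then A = (D²/8)(θ − sin θ) = 1.139 m² and P = Dθ/2 = 2.833 m.
Hydraulic radius R = A/P = 1.139/2.833 = 0.4021 m.
From Manning's equation, S = [nQ / (1 A R^(2/3))]² = [0.027 × 0.72 / (1 × 1.139 × 0.4021^(2/3))]² = 0.000981.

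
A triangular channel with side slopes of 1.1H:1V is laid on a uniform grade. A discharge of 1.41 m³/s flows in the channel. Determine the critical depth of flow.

y_c = 0.804 m

At critical depth, Q² T / (g A³) = 1, i.e. A³/T = Q²/g = 1.41²/9.81 = 0.2027.
Try y = 0.688 m: A³/T = 0.09326 — too small.
Try y = 1.03 m: A³/T = 0.7014 — too large.
Try y = 0.804 m: A³/T = 0.2033 — ≈ 0.2027.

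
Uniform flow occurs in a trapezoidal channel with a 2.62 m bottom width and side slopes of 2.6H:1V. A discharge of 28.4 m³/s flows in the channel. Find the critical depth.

y_c = 1.47 m

At critical depth, Q² T / (g A³) = 1, i.e. A³/T = Q²/g = 28.4²/9.81 = 82.22.
Try y = 1.74 m: A³/T = 164.6 — too large.
Try y = 1.25 m: A³/T = 43.32 — too small.
Try y = 1.47 m: A³/T = 82.74 — ≈ 82.22.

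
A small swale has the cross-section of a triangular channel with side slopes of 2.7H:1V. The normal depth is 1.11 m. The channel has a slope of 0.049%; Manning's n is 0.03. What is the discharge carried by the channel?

Q = 1.59 m³/s

For a triangular section with side slope z = 2.7: A = zy² = 2.7×1.11² = 3.327 m²; P = 2y√(1+z²) = 2×1.11×2.879 = 6.392 m.
Hydraulic radius R = A/P = 3.327/6.392 = 0.5205 m.
Manning's equation: Q = (1/n) A R^(2/3) S^(1/2) = (1/0.03) × 3.327 × 0.5205^(2/3) × 0.00049^(1/2) = 1.59 m³/s.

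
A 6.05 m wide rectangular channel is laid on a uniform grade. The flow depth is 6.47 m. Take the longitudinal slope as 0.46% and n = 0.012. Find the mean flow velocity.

Flow area A = b·y = 6.05 × 6.47 = 39.14 m². Wetted perimeter P = b + 2y = 6.05 + 2×6.47 = 18.99 m.
Hydraulic radius R = A/P = 39.14/18.99 = 2.061 m.
From Manning's equation, V = (1/n) R^(2/3) S^(1/2) = (1/0.012) × 2.061^(2/3) × 0.0046^(1/2) = 9.15 m/s.

V = 9.15 m/s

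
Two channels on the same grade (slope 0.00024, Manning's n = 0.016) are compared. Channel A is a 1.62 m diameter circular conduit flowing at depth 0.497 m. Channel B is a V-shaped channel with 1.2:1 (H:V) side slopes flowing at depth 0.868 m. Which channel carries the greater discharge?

channel B

Channel A: For a circular section of diameter D = 1.62 m at depth y = 0.497 m, the central angle is θ = 2 arccos(1 − 2y/D) = 2.348 rad. Then A = (D²/8)(θ − sin θ) = 0.5365 m² and P = Dθ/2 = 1.902 m. Hydraulic radius R = A/P = 0.5365/1.902 = 0.2821 m. Q_A = (1/0.016)·0.5365·0.2821^(2/3)·√0.00024 = 0.2234 m³/s.
Channel B: For a triangular section with side slope z = 1.2: A = zy² = 1.2×0.868² = 0.9041 m²; P = 2y√(1+z²) = 2×0.868×1.562 = 2.712 m. Hydraulic radius R = A/P = 0.9041/2.712 = 0.3334 m. Q_B = (1/0.016)·0.9041·0.3334^(2/3)·√0.00024 = 0.4209 m³/s.
Q_A = 0.2234 m³/s vs Q_B = 0.4209 m³/s, so channel B carries more.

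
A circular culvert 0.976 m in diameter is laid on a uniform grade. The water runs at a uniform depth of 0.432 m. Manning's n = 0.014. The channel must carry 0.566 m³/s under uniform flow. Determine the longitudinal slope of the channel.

For a circular section of diameter D = 0.976 m at depth y = 0.432 m, the central angle is θ = 2 arccos(1 − 2y/D) = 2.912 rad. Then A = (D²/8)(θ − sin θ) = 0.3195 m² and P = Dθ/2 = 1.421 m.
Hydraulic radius R = A/P = 0.3195/1.421 = 0.2249 m.
From Manning's equation, S = [nQ / (1 A R^(2/3))]² = [0.014 × 0.566 / (1 × 0.3195 × 0.2249^(2/3))]² = 0.0045.

S = 0.0045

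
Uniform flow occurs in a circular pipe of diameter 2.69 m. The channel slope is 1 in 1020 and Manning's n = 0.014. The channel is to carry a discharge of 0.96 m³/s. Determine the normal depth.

y_n = 0.57 m

Manning's equation rearranged: A R^(2/3) = nQ / (1·√S) = 0.014 × 0.96 / (√0.0009804) = 0.4292.
Try y = 0.715 m: A R^(2/3) = 0.6745 — too large.
Try y = 0.397 m: A R^(2/3) = 0.2051 — too small.
Try y = 0.57 m: A R^(2/3) = 0.4293 — matches.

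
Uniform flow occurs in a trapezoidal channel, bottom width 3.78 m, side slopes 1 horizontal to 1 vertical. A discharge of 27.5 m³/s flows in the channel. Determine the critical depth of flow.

At critical depth, Q² T / (g A³) = 1, i.e. A³/T = Q²/g = 27.5²/9.81 = 77.09.
Try y = 1.27 m: A³/T = 41.74 — short.
Try y = 1.52 m: A³/T = 76.66 — matches.

y_c = 1.52 m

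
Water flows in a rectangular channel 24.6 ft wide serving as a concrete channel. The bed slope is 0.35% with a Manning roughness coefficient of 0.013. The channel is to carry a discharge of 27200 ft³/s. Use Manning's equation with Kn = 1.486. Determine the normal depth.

Manning's equation rearranged: A R^(2/3) = nQ / (1.486·√S) = 0.013 × 27200 / (1.486 × √0.0035) = 4022.
At y = 31.4 ft: A R^(2/3) = 3302 — short.
At y = 37.1 ft: A R^(2/3) = 4018 — close enough.

y_n = 37.1 ft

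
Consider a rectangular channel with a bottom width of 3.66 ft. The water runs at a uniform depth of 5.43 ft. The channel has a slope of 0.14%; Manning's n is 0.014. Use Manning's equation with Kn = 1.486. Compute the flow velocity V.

Flow area A = b·y = 3.66 × 5.43 = 19.87 ft². Wetted perimeter P = b + 2y = 3.66 + 2×5.43 = 14.52 ft.
Hydraulic radius R = A/P = 19.87/14.52 = 1.369 ft.
From Manning's equation, V = (1.486/n) R^(2/3) S^(1/2) = (1.486/0.014) × 1.369^(2/3) × 0.0014^(1/2) = 4.9 ft/s.

V = 4.9 ft/s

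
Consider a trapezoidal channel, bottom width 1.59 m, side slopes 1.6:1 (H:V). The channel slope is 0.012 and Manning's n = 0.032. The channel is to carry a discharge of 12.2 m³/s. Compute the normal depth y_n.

y_n = 1.25 m

Manning's equation rearranged: A R^(2/3) = nQ / (1·√S) = 0.032 × 12.2 / (√0.012) = 3.564.
Try y = 1.01 m: A R^(2/3) = 2.302 — too small.
Try y = 1.25 m: A R^(2/3) = 3.577 — ≈ 3.564.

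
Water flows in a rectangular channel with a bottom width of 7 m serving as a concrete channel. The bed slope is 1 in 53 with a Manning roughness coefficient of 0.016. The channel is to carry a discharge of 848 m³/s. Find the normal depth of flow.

y_n = 7.83 m

Manning's equation rearranged: A R^(2/3) = nQ / (1·√S) = 0.016 × 848 / (√0.01887) = 98.78.
Trying y = 6.31 m: A R^(2/3) = 75.87 — short.
Trying y = 9.09 m: A R^(2/3) = 118.1 — over.
Trying y = 7.83 m: A R^(2/3) = 98.76 — matches.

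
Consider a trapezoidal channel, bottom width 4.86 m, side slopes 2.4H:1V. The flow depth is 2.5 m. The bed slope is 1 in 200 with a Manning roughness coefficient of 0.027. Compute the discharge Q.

Q = 94 m³/s

With bottom width b = 4.86 m and side slope z = 2.4: A = (b + zy)y = (4.86 + 2.4×2.5)×2.5 = 27.15 m²; P = b + 2y√(1+z²) = 4.86 + 2×2.5×2.6 = 17.86 m.
Hydraulic radius R = A/P = 27.15/17.86 = 1.52 m.
Manning's equation: Q = (1/n) A R^(2/3) S^(1/2) = (1/0.027) × 27.15 × 1.52^(2/3) × 0.005^(1/2) = 94 m³/s.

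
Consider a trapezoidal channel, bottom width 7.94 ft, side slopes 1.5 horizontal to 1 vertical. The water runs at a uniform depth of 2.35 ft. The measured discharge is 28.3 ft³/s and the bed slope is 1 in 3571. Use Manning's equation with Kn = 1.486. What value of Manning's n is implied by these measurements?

n = 0.0329

With bottom width b = 7.94 ft and side slope z = 1.5: A = (b + zy)y = (7.94 + 1.5×2.35)×2.35 = 26.94 ft²; P = b + 2y√(1+z²) = 7.94 + 2×2.35×1.803 = 16.41 ft.
Hydraulic radius R = A/P = 26.94/16.41 = 1.642 ft.
Rearranging Manning's equation: n = (1.486/Q) A R^(2/3) S^(1/2) = (1.486/28.3) × 26.94 × 1.642^(2/3) × √0.00028 = 0.0329.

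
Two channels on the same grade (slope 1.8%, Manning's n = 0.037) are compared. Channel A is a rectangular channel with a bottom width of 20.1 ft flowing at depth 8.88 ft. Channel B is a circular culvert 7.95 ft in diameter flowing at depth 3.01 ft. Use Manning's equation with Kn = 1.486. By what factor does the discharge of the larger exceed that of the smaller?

Channel A: Flow area A = b·y = 20.1 × 8.88 = 178.5 ft². Wetted perimeter P = b + 2y = 20.1 + 2×8.88 = 37.86 ft. Hydraulic radius R = A/P = 178.5/37.86 = 4.714 ft. Q_A = (1.486/0.037)·178.5·4.714^(2/3)·√0.018 = 2704 ft³/s.
Channel B: For a circular section of diameter D = 7.95 ft at depth y = 3.01 ft, the central angle is θ = 2 arccos(1 − 2y/D) = 2.651 rad. Then A = (D²/8)(θ − sin θ) = 17.22 ft² and P = Dθ/2 = 10.54 ft. Hydraulic radius R = A/P = 17.22/10.54 = 1.634 ft. Q_B = (1.486/0.037)·17.22·1.634^(2/3)·√0.018 = 128.8 ft³/s.
The larger discharge is 2704 ft³/s and the smaller is 128.8 ft³/s; the ratio is 21.

21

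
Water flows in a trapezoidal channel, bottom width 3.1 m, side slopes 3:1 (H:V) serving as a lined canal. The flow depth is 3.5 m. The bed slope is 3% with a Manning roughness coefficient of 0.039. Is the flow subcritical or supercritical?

With bottom width b = 3.1 m and side slope z = 3: A = (b + zy)y = (3.1 + 3×3.5)×3.5 = 47.6 m²; P = b + 2y√(1+z²) = 3.1 + 2×3.5×3.162 = 25.24 m.
Hydraulic radius R = A/P = 47.6/25.24 = 1.886 m.
V = (1/n) R^(2/3) √S = (1/0.039) × 1.886^(2/3) × √0.03 = 6.78 m/s. Hydraulic depth D_h = A/T = 47.6/24.1 = 1.975 m.
Froude number Fr = V/√(g·D_h) = 6.78/√(9.81×1.975) = 1.54, which is greater than 1, so the flow is supercritical.

supercritical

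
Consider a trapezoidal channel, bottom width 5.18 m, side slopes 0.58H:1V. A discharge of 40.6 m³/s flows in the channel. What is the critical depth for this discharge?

At critical depth, Q² T / (g A³) = 1, i.e. A³/T = Q²/g = 40.6²/9.81 = 168.
Trying y = 1.33 m: A³/T = 73.77 — low.
Trying y = 1.72 m: A³/T = 167.2 — matches.

y_c = 1.72 m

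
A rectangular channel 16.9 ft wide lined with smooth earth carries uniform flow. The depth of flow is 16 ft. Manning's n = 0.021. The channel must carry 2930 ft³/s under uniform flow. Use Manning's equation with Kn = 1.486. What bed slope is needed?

S = 0.0024

Flow area A = b·y = 16.9 × 16 = 270.4 ft². Wetted perimeter P = b + 2y = 16.9 + 2×16 = 48.9 ft.
Hydraulic radius R = A/P = 270.4/48.9 = 5.53 ft.
From Manning's equation, S = [nQ / (1.486 A R^(2/3))]² = [0.021 × 2930 / (1.486 × 270.4 × 5.53^(2/3))]² = 0.0024.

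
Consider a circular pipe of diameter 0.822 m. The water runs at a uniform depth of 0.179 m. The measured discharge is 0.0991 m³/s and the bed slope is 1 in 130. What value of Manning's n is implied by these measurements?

For a circular section of diameter D = 0.822 m at depth y = 0.179 m, the central angle is θ = 2 arccos(1 − 2y/D) = 1.942 rad. Then A = (D²/8)(θ − sin θ) = 0.08531 m² and P = Dθ/2 = 0.7982 m.
Hydraulic radius R = A/P = 0.08531/0.7982 = 0.1069 m.
Rearranging Manning's equation: n = (1/Q) A R^(2/3) S^(1/2) = (1/0.0991) × 0.08531 × 0.1069^(2/3) × √0.007692 = 0.017.

n = 0.017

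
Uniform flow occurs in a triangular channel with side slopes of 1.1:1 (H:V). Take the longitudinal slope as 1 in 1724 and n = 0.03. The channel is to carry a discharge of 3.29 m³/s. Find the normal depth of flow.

Manning's equation rearranged: A R^(2/3) = nQ / (1·√S) = 0.03 × 3.29 / (√0.00058) = 4.098.
Try y = 1.79 m: A R^(2/3) = 2.678 — too small.
Try y = 2.68 m: A R^(2/3) = 7.856 — too large.
Try y = 2.1 m: A R^(2/3) = 4.1 — matches.

y_n = 2.1 m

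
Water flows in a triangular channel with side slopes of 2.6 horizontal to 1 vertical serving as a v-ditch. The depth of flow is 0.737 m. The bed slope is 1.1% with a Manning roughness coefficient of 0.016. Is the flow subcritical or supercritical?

supercritical

For a triangular section with side slope z = 2.6: A = zy² = 2.6×0.737² = 1.412 m²; P = 2y√(1+z²) = 2×0.737×2.786 = 4.106 m.
Hydraulic radius R = A/P = 1.412/4.106 = 0.3439 m.
V = (1/n) R^(2/3) √S = (1/0.016) × 0.3439^(2/3) × √0.011 = 3.218 m/s. Hydraulic depth D_h = A/T = 1.412/3.832 = 0.3685 m.
Froude number Fr = V/√(g·D_h) = 3.218/√(9.81×0.3685) = 1.69, which is greater than 1, so the flow is supercritical.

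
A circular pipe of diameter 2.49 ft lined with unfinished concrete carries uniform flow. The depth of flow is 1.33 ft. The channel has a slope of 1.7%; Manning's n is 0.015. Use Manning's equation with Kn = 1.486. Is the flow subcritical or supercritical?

For a circular section of diameter D = 2.49 ft at depth y = 1.33 ft, the central angle is θ = 2 arccos(1 − 2y/D) = 3.278 rad. Then A = (D²/8)(θ − sin θ) = 2.646 ft² and P = Dθ/2 = 4.081 ft.
Hydraulic radius R = A/P = 2.646/4.081 = 0.6484 ft.
V = (1.486/n) R^(2/3) √S = (1.486/0.015) × 0.6484^(2/3) × √0.017 = 9.676 ft/s. Hydraulic depth D_h = A/T = 2.646/2.484 = 1.065 ft.
Froude number Fr = V/√(g·D_h) = 9.676/√(32.2×1.065) = 1.65, which is greater than 1, so the flow is supercritical.

supercritical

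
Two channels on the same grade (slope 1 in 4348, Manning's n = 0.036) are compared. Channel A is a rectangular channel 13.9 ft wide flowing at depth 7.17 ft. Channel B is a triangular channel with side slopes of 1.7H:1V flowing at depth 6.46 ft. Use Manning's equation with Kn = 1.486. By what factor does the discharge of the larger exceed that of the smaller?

1.65

Channel A: Flow area A = b·y = 13.9 × 7.17 = 99.66 ft². Wetted perimeter P = b + 2y = 13.9 + 2×7.17 = 28.24 ft. Hydraulic radius R = A/P = 99.66/28.24 = 3.529 ft. Q_A = (1.486/0.036)·99.66·3.529^(2/3)·√0.00023 = 144.6 ft³/s.
Channel B: For a triangular section with side slope z = 1.7: A = zy² = 1.7×6.46² = 70.94 ft²; P = 2y√(1+z²) = 2×6.46×1.972 = 25.48 ft. Hydraulic radius R = A/P = 70.94/25.48 = 2.784 ft. Q_B = (1.486/0.036)·70.94·2.784^(2/3)·√0.00023 = 87.89 ft³/s.
The larger discharge is 144.6 ft³/s and the smaller is 87.89 ft³/s; the ratio is 1.65.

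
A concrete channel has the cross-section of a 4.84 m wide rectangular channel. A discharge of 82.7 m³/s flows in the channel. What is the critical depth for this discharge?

y_c = 3.1 m

For a rectangular channel, critical depth y_c = (q²/g)^(1/3) where q = Q/b = 82.7/4.84 = 17.09 m²/s.
So y_c = (17.09²/9.81)^(1/3) = 3.1 m.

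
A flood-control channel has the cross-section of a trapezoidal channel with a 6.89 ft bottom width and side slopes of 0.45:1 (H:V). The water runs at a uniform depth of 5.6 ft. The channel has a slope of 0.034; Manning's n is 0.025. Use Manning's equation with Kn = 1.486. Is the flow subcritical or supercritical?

With bottom width b = 6.89 ft and side slope z = 0.45: A = (b + zy)y = (6.89 + 0.45×5.6)×5.6 = 52.7 ft²; P = b + 2y√(1+z²) = 6.89 + 2×5.6×1.097 = 19.17 ft.
Hydraulic radius R = A/P = 52.7/19.17 = 2.749 ft.
V = (1.486/n) R^(2/3) √S = (1.486/0.025) × 2.749^(2/3) × √0.034 = 21.51 ft/s. Hydraulic depth D_h = A/T = 52.7/11.93 = 4.417 ft.
Froude number Fr = V/√(g·D_h) = 21.51/√(32.2×4.417) = 1.8, which is greater than 1, so the flow is supercritical.

supercritical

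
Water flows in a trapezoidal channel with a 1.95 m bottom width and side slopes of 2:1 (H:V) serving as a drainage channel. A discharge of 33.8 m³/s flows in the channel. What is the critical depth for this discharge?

y_c = 1.83 m

At critical depth, Q² T / (g A³) = 1, i.e. A³/T = Q²/g = 33.8²/9.81 = 116.5.
Trying y = 1.61 m: A³/T = 68.74 — short.
Trying y = 2.11 m: A³/T = 212.4 — over.
Trying y = 1.83 m: A³/T = 116.7 — close enough.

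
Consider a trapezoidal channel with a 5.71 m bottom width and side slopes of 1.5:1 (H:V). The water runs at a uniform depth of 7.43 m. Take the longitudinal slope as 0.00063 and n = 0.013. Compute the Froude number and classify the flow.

subcritical

With bottom width b = 5.71 m and side slope z = 1.5: A = (b + zy)y = (5.71 + 1.5×7.43)×7.43 = 125.2 m²; P = b + 2y√(1+z²) = 5.71 + 2×7.43×1.803 = 32.5 m.
Hydraulic radius R = A/P = 125.2/32.5 = 3.853 m.
V = (1/n) R^(2/3) √S = (1/0.013) × 3.853^(2/3) × √0.00063 = 4.746 m/s. Hydraulic depth D_h = A/T = 125.2/28 = 4.473 m.
Froude number Fr = V/√(g·D_h) = 4.746/√(9.81×4.473) = 0.716, which is less than 1, so the flow is subcritical.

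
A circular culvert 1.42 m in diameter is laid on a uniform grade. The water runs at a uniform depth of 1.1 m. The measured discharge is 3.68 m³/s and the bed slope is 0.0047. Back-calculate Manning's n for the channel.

For a circular section of diameter D = 1.42 m at depth y = 1.1 m, the central angle is θ = 2 arccos(1 − 2y/D) = 4.305 rad. Then A = (D²/8)(θ − sin θ) = 1.316 m² and P = Dθ/2 = 3.056 m.
Hydraulic radius R = A/P = 1.316/3.056 = 0.4307 m.
Rearranging Manning's equation: n = (1/Q) A R^(2/3) S^(1/2) = (1/3.68) × 1.316 × 0.4307^(2/3) × √0.0047 = 0.014.

n = 0.014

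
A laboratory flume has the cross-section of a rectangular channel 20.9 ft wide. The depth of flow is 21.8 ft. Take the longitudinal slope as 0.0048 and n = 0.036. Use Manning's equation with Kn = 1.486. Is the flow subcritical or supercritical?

Flow area A = b·y = 20.9 × 21.8 = 455.6 ft². Wetted perimeter P = b + 2y = 20.9 + 2×21.8 = 64.5 ft.
Hydraulic radius R = A/P = 455.6/64.5 = 7.064 ft.
V = (1.486/n) R^(2/3) √S = (1.486/0.036) × 7.064^(2/3) × √0.0048 = 10.53 ft/s. Hydraulic depth D_h = A/T = 455.6/20.9 = 21.8 ft.
Froude number Fr = V/√(g·D_h) = 10.53/√(32.2×21.8) = 0.397, which is less than 1, so the flow is subcritical.

subcritical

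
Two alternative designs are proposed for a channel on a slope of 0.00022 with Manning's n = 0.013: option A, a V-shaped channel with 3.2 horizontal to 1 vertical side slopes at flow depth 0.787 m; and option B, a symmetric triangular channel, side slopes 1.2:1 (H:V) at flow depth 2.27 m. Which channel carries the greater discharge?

Channel A: For a triangular section with side slope z = 3.2: A = zy² = 3.2×0.787² = 1.982 m²; P = 2y√(1+z²) = 2×0.787×3.353 = 5.277 m. Hydraulic radius R = A/P = 1.982/5.277 = 0.3756 m. Q_A = (1/0.013)·1.982·0.3756^(2/3)·√0.00022 = 1.177 m³/s.
Channel B: For a triangular section with side slope z = 1.2: A = zy² = 1.2×2.27² = 6.183 m²; P = 2y√(1+z²) = 2×2.27×1.562 = 7.092 m. Hydraulic radius R = A/P = 6.183/7.092 = 0.8719 m. Q_B = (1/0.013)·6.183·0.8719^(2/3)·√0.00022 = 6.439 m³/s.
Q_A = 1.177 m³/s vs Q_B = 6.439 m³/s, so channel B carries more.

channel B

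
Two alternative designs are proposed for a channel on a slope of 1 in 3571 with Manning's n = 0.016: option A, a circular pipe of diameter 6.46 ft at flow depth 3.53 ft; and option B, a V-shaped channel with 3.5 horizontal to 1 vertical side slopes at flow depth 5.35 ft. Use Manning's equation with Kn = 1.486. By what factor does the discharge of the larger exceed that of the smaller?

Channel A: For a circular section of diameter D = 6.46 ft at depth y = 3.53 ft, the central angle is θ = 2 arccos(1 − 2y/D) = 3.328 rad. Then A = (D²/8)(θ − sin θ) = 18.32 ft² and P = Dθ/2 = 10.75 ft. Hydraulic radius R = A/P = 18.32/10.75 = 1.705 ft. Q_A = (1.486/0.016)·18.32·1.705^(2/3)·√0.00028 = 40.64 ft³/s.
Channel B: For a triangular section with side slope z = 3.5: A = zy² = 3.5×5.35² = 100.2 ft²; P = 2y√(1+z²) = 2×5.35×3.64 = 38.95 ft. Hydraulic radius R = A/P = 100.2/38.95 = 2.572 ft. Q_B = (1.486/0.016)·100.2·2.572^(2/3)·√0.00028 = 292.3 ft³/s.
The larger discharge is 292.3 ft³/s and the smaller is 40.64 ft³/s; the ratio is 7.19.

7.19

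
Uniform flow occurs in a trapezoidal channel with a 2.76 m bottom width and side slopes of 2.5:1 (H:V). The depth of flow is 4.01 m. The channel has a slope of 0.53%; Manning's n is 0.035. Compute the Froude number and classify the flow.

subcritical

With bottom width b = 2.76 m and side slope z = 2.5: A = (b + zy)y = (2.76 + 2.5×4.01)×4.01 = 51.27 m²; P = b + 2y√(1+z²) = 2.76 + 2×4.01×2.693 = 24.35 m.
Hydraulic radius R = A/P = 51.27/24.35 = 2.105 m.
V = (1/n) R^(2/3) √S = (1/0.035) × 2.105^(2/3) × √0.0053 = 3.416 m/s. Hydraulic depth D_h = A/T = 51.27/22.81 = 2.248 m.
Froude number Fr = V/√(g·D_h) = 3.416/√(9.81×2.248) = 0.728, which is less than 1, so the flow is subcritical.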